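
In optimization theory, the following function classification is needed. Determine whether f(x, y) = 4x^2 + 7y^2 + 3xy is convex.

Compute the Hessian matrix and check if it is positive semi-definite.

f(x,y) = 4x^2 + 7y^2 + 3xy
Hessian H = [[8, 3], [3, 14]]
trace(H) = 22, det(H) = 103
Eigenvalues: (22 +/- sqrt(72)) / 2 = 15.24, 6.757
Since both eigenvalues > 0, f is convex.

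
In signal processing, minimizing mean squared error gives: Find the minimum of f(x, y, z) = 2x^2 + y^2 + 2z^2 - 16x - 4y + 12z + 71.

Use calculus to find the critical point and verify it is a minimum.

f(x,y,z) = 2x^2 + y^2 + 2z^2 - 16x - 4y + 12z + 71
df/dx = 4x + (-16) = 0 => x = 4
df/dy = 2y + (-4) = 0 => y = 2
df/dz = 4z + (12) = 0 => z = -3
f(4,2,-3) = 2*(4)^2 + 1*(2)^2 + 2*(-3)^2 + -16*(4) + -4*(2) + 12*(-3) + 71 = 17
Hessian is diagonal with entries 4, 2, 4 > 0, confirmed minimum.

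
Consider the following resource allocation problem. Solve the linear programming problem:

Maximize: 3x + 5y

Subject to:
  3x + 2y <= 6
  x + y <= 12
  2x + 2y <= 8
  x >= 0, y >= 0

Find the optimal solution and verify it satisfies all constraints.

Feasible vertices: (0, 0), (0, 3), (2, 0)
Objective 3x + 5y at each vertex:
  (0, 0): 0
  (0, 3): 15
  (2, 0): 6
Maximum is 15 at (0, 3).
Verify constraints at (x, y) = (0, 3):
  3*0 + 2*3 = 6 <= 6 (active)
  1*0 + 1*3 = 3 <= 12
  2*0 + 2*3 = 6 <= 8
  x = 0 >= 0, y = 3 >= 0. All constraints satisfied.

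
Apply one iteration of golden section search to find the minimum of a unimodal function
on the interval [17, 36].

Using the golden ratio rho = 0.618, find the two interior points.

Golden section search on [17, 36].
Golden ratio rho = 0.618 (approx).
Interior points:
  x_1 = 17 + (1-0.618)*19 = 24.2580
  x_2 = 17 + 0.618*19 = 28.7420
Compare f(x_1) and f(x_2) to determine which subinterval to keep.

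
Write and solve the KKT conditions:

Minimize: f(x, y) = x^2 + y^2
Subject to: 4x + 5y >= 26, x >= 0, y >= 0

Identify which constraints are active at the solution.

KKT conditions for min x^2 + y^2 s.t. 4x + 5y >= 26, x >= 0, y >= 0:
Stationarity: 2x = mu*4 + mu_x, 2y = mu*5 + mu_y, with mu, mu_x, mu_y >= 0
Complementary slackness: mu*(4x + 5y - 26) = 0, mu_x*x = 0, mu_y*y = 0
(0, 0) is infeasible (4*0 + 5*0 < 26), so if mu = 0 stationarity would force x = mu_x/2 >= 0, y = mu_y/2 >= 0 with mu_x*x = mu_y*y = 0, i.e. x = y = 0: contradiction. Hence mu > 0 and 4x + 5y = 26 is active.
Try x > 0, y > 0 (so mu_x = mu_y = 0): x = 4*mu/2, y = 5*mu/2
Substitute: 4*(4*mu/2) + 5*(5*mu/2) = 26
  mu*41/2 = 26 => mu = 52/41
x* = 104/41 > 0, y* = 130/41 > 0, consistent with mu_x = mu_y = 0.
f is convex and the constraints are linear, so this KKT point is the global minimum.
f* = 676/41
Active constraints: 4x + 5y >= 26 (holds with equality, mu = 52/41 > 0); x >= 0 and y >= 0 are inactive (mu_x = mu_y = 0).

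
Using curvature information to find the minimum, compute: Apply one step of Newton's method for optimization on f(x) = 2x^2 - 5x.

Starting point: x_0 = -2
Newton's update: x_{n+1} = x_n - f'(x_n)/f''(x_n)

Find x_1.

f(x) = 2x^2 - 5x
f'(x) = 4x + (-5), f''(x) = 4
Newton step: x_1 = x_0 - f'(x_0)/f''(x_0)
f'(-2) = -13
x_1 = -2 - -13/4 = 5/4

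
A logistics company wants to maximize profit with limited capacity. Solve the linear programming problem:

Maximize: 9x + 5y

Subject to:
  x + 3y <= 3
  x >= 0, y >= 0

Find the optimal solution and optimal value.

The feasible region has vertices at [(0, 0), (3, 0), (0, 1)].
Checking objective 9x + 5y at each vertex:
  (0, 0): 9*0 + 5*0 = 0
  (3, 0): 9*3 + 5*0 = 27
  (0, 1): 9*0 + 5*1 = 5
Maximum is 27 at (3, 0).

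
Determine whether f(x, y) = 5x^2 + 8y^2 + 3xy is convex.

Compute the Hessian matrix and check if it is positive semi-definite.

f(x,y) = 5x^2 + 8y^2 + 3xy
Hessian H = [[10, 3], [3, 16]]
trace(H) = 26, det(H) = 151
Eigenvalues: (26 +/- sqrt(72)) / 2 = 17.24, 8.757
Since both eigenvalues > 0, f is convex.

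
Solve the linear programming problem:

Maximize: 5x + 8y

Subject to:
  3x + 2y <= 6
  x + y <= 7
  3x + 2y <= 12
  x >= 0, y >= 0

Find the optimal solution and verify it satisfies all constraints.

Feasible vertices: (0, 0), (0, 3), (2, 0)
Objective 5x + 8y at each vertex:
  (0, 0): 0
  (0, 3): 24
  (2, 0): 10
Maximum is 24 at (0, 3).
Verify constraints at (x, y) = (0, 3):
  3*0 + 2*3 = 6 <= 6 (active)
  1*0 + 1*3 = 3 <= 7
  3*0 + 2*3 = 6 <= 12
  x = 0 >= 0, y = 3 >= 0. All constraints satisfied.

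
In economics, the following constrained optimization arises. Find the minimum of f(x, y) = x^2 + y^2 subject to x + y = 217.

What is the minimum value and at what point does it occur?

Substitute y = 217 - x into f(x,y) = x^2 + y^2:
g(x) = x^2 + (217 - x)^2 = 2x^2 - 434x + 47089
g'(x) = 4x - 434 = 0  =>  x = 217/2
y = 217 - 217/2 = 217/2
Minimum value = (217/2)^2 + (217/2)^2 = 47089/2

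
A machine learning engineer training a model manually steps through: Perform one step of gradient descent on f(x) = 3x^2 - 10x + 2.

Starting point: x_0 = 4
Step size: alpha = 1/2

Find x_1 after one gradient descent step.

f(x) = 3x^2 - 10x + 2
f'(x) = 6x - 10
f'(4) = 6*4 + (-10) = 14
x_1 = x_0 - alpha * f'(x_0) = 4 - 1/2 * 14 = -3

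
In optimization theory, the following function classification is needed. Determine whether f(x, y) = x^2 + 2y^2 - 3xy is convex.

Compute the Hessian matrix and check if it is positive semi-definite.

f(x,y) = x^2 + 2y^2 - 3xy
Hessian H = [[2, -3], [-3, 4]]
trace(H) = 6, det(H) = -1
Eigenvalues: (6 +/- sqrt(40)) / 2 = 6.162, -0.1623
Since not both eigenvalues positive, f is neither convex nor concave.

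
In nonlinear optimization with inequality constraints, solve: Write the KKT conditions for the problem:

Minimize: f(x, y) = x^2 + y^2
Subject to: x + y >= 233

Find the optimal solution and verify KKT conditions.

KKT conditions for min x^2 + y^2 s.t. x + y >= 233:
Stationarity: 2x = mu, 2y = mu
So x = y = mu/2.
Complementary slackness: mu*(x + y - 233) = 0
Primal feasibility: x + y >= 233; dual feasibility: mu >= 0
If mu = 0 then x = y = 0, but 0 + 0 < 233 is infeasible, so the constraint is active.
Constraint active: x + y = 2*(mu/2) = 233 => mu = 233
x = y = 233/2, f = 54289/2
Verify: stationarity 2*(233/2) = 233 = mu; primal 233/2 + 233/2 = 233 >= 233; dual mu = 233 >= 0; complementary slackness 233*(233 - 233) = 0. All KKT conditions hold.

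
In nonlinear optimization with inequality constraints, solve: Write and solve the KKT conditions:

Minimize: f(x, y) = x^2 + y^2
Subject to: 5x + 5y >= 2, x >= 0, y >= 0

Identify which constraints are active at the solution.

KKT conditions for min x^2 + y^2 s.t. 5x + 5y >= 2, x >= 0, y >= 0:
Stationarity: 2x = mu*5 + mu_x, 2y = mu*5 + mu_y, with mu, mu_x, mu_y >= 0
Complementary slackness: mu*(5x + 5y - 2) = 0, mu_x*x = 0, mu_y*y = 0
(0, 0) is infeasible (5*0 + 5*0 < 2), so if mu = 0 stationarity would force x = mu_x/2 >= 0, y = mu_y/2 >= 0 with mu_x*x = mu_y*y = 0, i.e. x = y = 0: contradiction. Hence mu > 0 and 5x + 5y = 2 is active.
Try x > 0, y > 0 (so mu_x = mu_y = 0): x = 5*mu/2, y = 5*mu/2
Substitute: 5*(5*mu/2) + 5*(5*mu/2) = 2
  mu*50/2 = 2 => mu = 2/25
x* = 1/5 > 0, y* = 1/5 > 0, consistent with mu_x = mu_y = 0.
f is convex and the constraints are linear, so this KKT point is the global minimum.
f* = 2/25
Active constraints: 5x + 5y >= 2 (holds with equality, mu = 2/25 > 0); x >= 0 and y >= 0 are inactive (mu_x = mu_y = 0).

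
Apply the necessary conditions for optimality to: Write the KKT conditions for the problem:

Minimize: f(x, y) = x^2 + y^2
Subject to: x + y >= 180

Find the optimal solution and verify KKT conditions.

KKT conditions for min x^2 + y^2 s.t. x + y >= 180:
Stationarity: 2x = mu, 2y = mu
So x = y = mu/2.
Complementary slackness: mu*(x + y - 180) = 0
Primal feasibility: x + y >= 180; dual feasibility: mu >= 0
If mu = 0 then x = y = 0, but 0 + 0 < 180 is infeasible, so the constraint is active.
Constraint active: x + y = 2*(mu/2) = 180 => mu = 180
x = y = 90, f = 16200
Verify: stationarity 2*90 = 180 = mu; primal 90 + 90 = 180 >= 180; dual mu = 180 >= 0; complementary slackness 180*(180 - 180) = 0. All KKT conditions hold.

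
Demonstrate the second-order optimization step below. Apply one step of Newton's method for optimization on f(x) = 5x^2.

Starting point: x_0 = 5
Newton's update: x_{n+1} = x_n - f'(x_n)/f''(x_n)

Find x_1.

f(x) = 5x^2
f'(x) = 10x + (0), f''(x) = 10
Newton step: x_1 = x_0 - f'(x_0)/f''(x_0)
f'(5) = 50
x_1 = 5 - 50/10 = 0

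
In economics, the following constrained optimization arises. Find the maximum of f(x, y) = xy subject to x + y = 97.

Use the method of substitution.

Substitute y = 97 - x into f(x,y) = xy:
g(x) = x(97 - x) = 97x - x^2
g'(x) = 97 - 2x = 0  =>  x = 97/2
y = 97 - 97/2 = 97/2
Maximum value = (97/2) * (97/2) = 9409/4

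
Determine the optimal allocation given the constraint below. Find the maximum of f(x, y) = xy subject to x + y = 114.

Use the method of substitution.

Substitute y = 114 - x into f(x,y) = xy:
g(x) = x(114 - x) = 114x - x^2
g'(x) = 114 - 2x = 0  =>  x = 57
y = 114 - 57 = 57
Maximum value = 57 * 57 = 3249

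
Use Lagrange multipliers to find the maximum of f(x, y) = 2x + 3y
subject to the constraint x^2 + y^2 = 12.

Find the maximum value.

Set up Lagrange conditions: grad f = lambda * grad g
  2 = 2*lambda*x
  3 = 2*lambda*y
From these: x/y = 2/3, so x = 2t, y = 3t for some t.
Substitute into constraint: (2t)^2 + (3t)^2 = 12
  t^2 * 13 = 12
  t = sqrt(12/13)
Maximum = 2*x + 3*y = (2^2 + 3^2)*t = 13 * sqrt(12/13) = sqrt(156)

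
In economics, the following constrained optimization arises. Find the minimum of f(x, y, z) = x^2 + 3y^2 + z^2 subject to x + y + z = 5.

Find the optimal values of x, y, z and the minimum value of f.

Using Lagrange multipliers on f = x^2 + 3y^2 + z^2 with constraint x + y + z = 5:
Conditions: 2*1*x = lambda, 2*3*y = lambda, 2*1*z = lambda
So x = lambda/2, y = lambda/6, z = lambda/2
Substituting into constraint: lambda * (7/6) = 5
lambda = 30/7
x = 15/7, y = 5/7, z = 15/7
Minimum value = 75/7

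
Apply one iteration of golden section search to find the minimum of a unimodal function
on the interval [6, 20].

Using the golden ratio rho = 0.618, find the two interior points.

Golden section search on [6, 20].
Golden ratio rho = 0.618 (approx).
Interior points:
  x_1 = 6 + (1-0.618)*14 = 11.3480
  x_2 = 6 + 0.618*14 = 14.6520
Compare f(x_1) and f(x_2) to determine which subinterval to keep.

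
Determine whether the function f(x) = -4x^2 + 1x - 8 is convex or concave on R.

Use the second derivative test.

f(x) = -4x^2 + 1x - 8
f'(x) = -8x + 1
f''(x) = -8
Since f''(x) = -8 < 0 for all x, f is concave on R.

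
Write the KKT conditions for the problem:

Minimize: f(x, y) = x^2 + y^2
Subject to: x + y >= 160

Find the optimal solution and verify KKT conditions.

KKT conditions for min x^2 + y^2 s.t. x + y >= 160:
Stationarity: 2x = mu, 2y = mu
So x = y = mu/2.
Complementary slackness: mu*(x + y - 160) = 0
Primal feasibility: x + y >= 160; dual feasibility: mu >= 0
If mu = 0 then x = y = 0, but 0 + 0 < 160 is infeasible, so the constraint is active.
Constraint active: x + y = 2*(mu/2) = 160 => mu = 160
x = y = 80, f = 12800
Verify: stationarity 2*80 = 160 = mu; primal 80 + 80 = 160 >= 160; dual mu = 160 >= 0; complementary slackness 160*(160 - 160) = 0. All KKT conditions hold.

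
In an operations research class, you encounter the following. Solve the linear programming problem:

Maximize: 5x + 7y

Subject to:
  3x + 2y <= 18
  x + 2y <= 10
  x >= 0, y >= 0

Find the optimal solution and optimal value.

Feasible vertices: (0, 0), (0, 5), (4, 3), (6, 0)
Objective 5x + 7y at each:
  (0, 0): 0
  (0, 5): 35
  (4, 3): 41
  (6, 0): 30
Maximum is 41 at (4, 3).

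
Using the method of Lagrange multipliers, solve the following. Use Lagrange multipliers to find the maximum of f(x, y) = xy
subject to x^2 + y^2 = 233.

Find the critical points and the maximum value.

Lagrange conditions: y = 2*lambda*x and x = 2*lambda*y
If x = 0 then y = 0, violating the constraint, so x, y != 0.
Dividing: y/x = x/y => x^2 = y^2 => y = x or y = -x
Constraint: 2x^2 = 233 => x^2 = 233/2 => x = +/-sqrt(233/2)
Critical points: (sqrt(233/2), sqrt(233/2)), (-sqrt(233/2), -sqrt(233/2)), (sqrt(233/2), -sqrt(233/2)), (-sqrt(233/2), sqrt(233/2))
  y = x:  xy = x^2 = 233/2  at (sqrt(233/2), sqrt(233/2)) and (-sqrt(233/2), -sqrt(233/2))
  y = -x: xy = -x^2 = -233/2 at (sqrt(233/2), -sqrt(233/2)) and (-sqrt(233/2), sqrt(233/2))
Maximum xy = 233/2 at (sqrt(233/2), sqrt(233/2)) and (-sqrt(233/2), -sqrt(233/2))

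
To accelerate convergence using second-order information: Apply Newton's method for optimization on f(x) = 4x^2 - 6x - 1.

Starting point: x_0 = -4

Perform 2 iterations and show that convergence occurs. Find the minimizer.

f(x) = 4x^2 - 6x - 1, f'(x) = 8x + (-6), f''(x) = 8
Step 1: f'(-4) = -38, x_1 = -4 - -38/8 = 3/4
Step 2: f'(3/4) = 0, x_2 = 3/4 (converged)
Newton's method converges in 1 step for quadratics.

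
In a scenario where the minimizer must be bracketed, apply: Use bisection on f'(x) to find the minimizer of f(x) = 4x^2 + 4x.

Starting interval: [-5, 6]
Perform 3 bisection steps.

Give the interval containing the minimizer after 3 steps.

Finding critical point of f(x) = 4x^2 + 4x using bisection on f'(x) = 8x + 4.
f'(x) = 0 when x = -1/2.
Starting interval: [-5, 6]
Step 1: mid = 1/2, f'(mid) = 8, new interval = [-5, 1/2]
Step 2: mid = -9/4, f'(mid) = -14, new interval = [-9/4, 1/2]
Step 3: mid = -7/8, f'(mid) = -3, new interval = [-7/8, 1/2]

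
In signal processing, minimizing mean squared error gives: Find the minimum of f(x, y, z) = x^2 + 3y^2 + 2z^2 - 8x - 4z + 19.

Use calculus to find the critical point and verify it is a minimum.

f(x,y,z) = x^2 + 3y^2 + 2z^2 - 8x - 4z + 19
df/dx = 2x + (-8) = 0 => x = 4
df/dy = 6y + (0) = 0 => y = 0
df/dz = 4z + (-4) = 0 => z = 1
f(4,0,1) = 1*(4)^2 + 3*(0)^2 + 2*(1)^2 + -8*(4) + -4*(1) + 19 = 1
Hessian is diagonal with entries 2, 6, 4 > 0, confirmed minimum.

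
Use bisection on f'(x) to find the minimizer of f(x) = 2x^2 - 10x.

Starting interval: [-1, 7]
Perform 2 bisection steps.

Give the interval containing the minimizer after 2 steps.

Finding critical point of f(x) = 2x^2 - 10x using bisection on f'(x) = 4x + -10.
f'(x) = 0 when x = 5/2.
Starting interval: [-1, 7]
Step 1: mid = 3, f'(mid) = 2, new interval = [-1, 3]
Step 2: mid = 1, f'(mid) = -6, new interval = [1, 3]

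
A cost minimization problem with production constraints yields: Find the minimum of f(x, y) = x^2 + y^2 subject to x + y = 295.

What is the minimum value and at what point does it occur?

Substitute y = 295 - x into f(x,y) = x^2 + y^2:
g(x) = x^2 + (295 - x)^2 = 2x^2 - 590x + 87025
g'(x) = 4x - 590 = 0  =>  x = 295/2
y = 295 - 295/2 = 295/2
Minimum value = (295/2)^2 + (295/2)^2 = 87025/2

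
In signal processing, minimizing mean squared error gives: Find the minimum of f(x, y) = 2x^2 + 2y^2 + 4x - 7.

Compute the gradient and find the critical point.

f(x,y) = 2x^2 + 2y^2 + 4x - 7
df/dx = 4x + (4) = 0  =>  x = -1
df/dy = 4y + (0) = 0  =>  y = 0
f(-1, 0) = 2*(-1)^2 + 2*(0)^2 + 4*(-1) + -7 = -9
Hessian is diagonal with entries 4, 4 > 0, so this is a minimum.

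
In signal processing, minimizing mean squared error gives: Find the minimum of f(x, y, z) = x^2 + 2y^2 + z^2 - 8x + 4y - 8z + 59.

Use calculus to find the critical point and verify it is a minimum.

f(x,y,z) = x^2 + 2y^2 + z^2 - 8x + 4y - 8z + 59
df/dx = 2x + (-8) = 0 => x = 4
df/dy = 4y + (4) = 0 => y = -1
df/dz = 2z + (-8) = 0 => z = 4
f(4,-1,4) = 1*(4)^2 + 2*(-1)^2 + 1*(4)^2 + -8*(4) + 4*(-1) + -8*(4) + 59 = 25
Hessian is diagonal with entries 2, 4, 2 > 0, confirmed minimum.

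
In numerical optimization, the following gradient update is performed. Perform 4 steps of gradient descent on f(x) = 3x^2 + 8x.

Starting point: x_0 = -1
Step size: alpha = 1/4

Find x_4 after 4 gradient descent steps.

f(x) = 3x^2 + 8x, f'(x) = 6x + (8)
Step 1: f'(-1) = 2, x_1 = -1 - 1/4 * 2 = -3/2
Step 2: f'(-3/2) = -1, x_2 = -3/2 - 1/4 * -1 = -5/4
Step 3: f'(-5/4) = 1/2, x_3 = -5/4 - 1/4 * 1/2 = -11/8
Step 4: f'(-11/8) = -1/4, x_4 = -11/8 - 1/4 * -1/4 = -21/16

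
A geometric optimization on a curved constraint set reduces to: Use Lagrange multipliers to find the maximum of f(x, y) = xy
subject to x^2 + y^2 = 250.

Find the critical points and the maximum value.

Lagrange conditions: y = 2*lambda*x and x = 2*lambda*y
If x = 0 then y = 0, violating the constraint, so x, y != 0.
Dividing: y/x = x/y => x^2 = y^2 => y = x or y = -x
Constraint: 2x^2 = 250 => x^2 = 125 => x = +/-sqrt(125)
Critical points: (sqrt(125), sqrt(125)), (-sqrt(125), -sqrt(125)), (sqrt(125), -sqrt(125)), (-sqrt(125), sqrt(125))
  y = x:  xy = x^2 = 125  at (sqrt(125), sqrt(125)) and (-sqrt(125), -sqrt(125))
  y = -x: xy = -x^2 = -125 at (sqrt(125), -sqrt(125)) and (-sqrt(125), sqrt(125))
Maximum xy = 125 at (sqrt(125), sqrt(125)) and (-sqrt(125), -sqrt(125))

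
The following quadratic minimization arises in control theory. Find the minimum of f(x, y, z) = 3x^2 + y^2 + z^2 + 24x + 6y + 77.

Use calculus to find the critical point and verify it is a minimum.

f(x,y,z) = 3x^2 + y^2 + z^2 + 24x + 6y + 77
df/dx = 6x + (24) = 0 => x = -4
df/dy = 2y + (6) = 0 => y = -3
df/dz = 2z + (0) = 0 => z = 0
f(-4,-3,0) = 3*(-4)^2 + 1*(-3)^2 + 1*(0)^2 + 24*(-4) + 6*(-3) + 77 = 20
Hessian is diagonal with entries 6, 2, 2 > 0, confirmed minimum.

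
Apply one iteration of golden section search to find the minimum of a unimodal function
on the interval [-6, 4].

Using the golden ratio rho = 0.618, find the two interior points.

Golden section search on [-6, 4].
Golden ratio rho = 0.618 (approx).
Interior points:
  x_1 = -6 + (1-0.618)*10 = -2.1800
  x_2 = -6 + 0.618*10 = 0.1800
Compare f(x_1) and f(x_2) to determine which subinterval to keep.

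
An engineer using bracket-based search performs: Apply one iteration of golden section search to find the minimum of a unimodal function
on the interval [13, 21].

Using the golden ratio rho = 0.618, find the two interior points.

Golden section search on [13, 21].
Golden ratio rho = 0.618 (approx).
Interior points:
  x_1 = 13 + (1-0.618)*8 = 16.0560
  x_2 = 13 + 0.618*8 = 17.9440
Compare f(x_1) and f(x_2) to determine which subinterval to keep.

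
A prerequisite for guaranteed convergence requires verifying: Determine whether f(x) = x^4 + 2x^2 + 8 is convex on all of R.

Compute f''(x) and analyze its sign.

f(x) = x^4 + 2x^2 + 8
f'(x) = 4x^3 + 4x
f''(x) = 12x^2 + 4
f''(x) = 12x^2 + 4 >= 4 > 0 for all x
Therefore, f is convex on R.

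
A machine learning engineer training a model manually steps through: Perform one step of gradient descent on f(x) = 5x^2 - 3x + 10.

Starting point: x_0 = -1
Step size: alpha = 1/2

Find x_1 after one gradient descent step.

f(x) = 5x^2 - 3x + 10
f'(x) = 10x - 3
f'(-1) = 10*-1 + (-3) = -13
x_1 = x_0 - alpha * f'(x_0) = -1 - 1/2 * -13 = 11/2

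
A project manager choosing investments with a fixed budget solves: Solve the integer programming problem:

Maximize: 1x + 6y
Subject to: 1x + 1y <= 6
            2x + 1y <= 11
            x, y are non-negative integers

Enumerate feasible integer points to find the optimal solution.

Constraint 1: 1x + 1y <= 6
Constraint 2: 2x + 1y <= 11
Feasible x range (need y >= 0): 0 <= x <= min(6/1, 11/2) => x in {0, ..., 5}.
Enumerate feasible integer points row by row (the coefficient of y is 6 > 0, so for each x the largest feasible y gives the best value):
  x = 0: y <= min((6 - 1*0)/1, (11 - 2*0)/1) => y in {0, ..., 6}; best 1*0 + 6*6 = 36
  x = 1: y <= min((6 - 1*1)/1, (11 - 2*1)/1) => y in {0, ..., 5}; best 1*1 + 6*5 = 31
  x = 2: y <= min((6 - 1*2)/1, (11 - 2*2)/1) => y in {0, ..., 4}; best 1*2 + 6*4 = 26
  x = 3: y <= min((6 - 1*3)/1, (11 - 2*3)/1) => y in {0, ..., 3}; best 1*3 + 6*3 = 21
  x = 4: y <= min((6 - 1*4)/1, (11 - 2*4)/1) => y in {0, ..., 2}; best 1*4 + 6*2 = 16
  x = 5: y <= min((6 - 1*5)/1, (11 - 2*5)/1) => y in {0, ..., 1}; best 1*5 + 6*1 = 11
The maximum 1x + 6y = 36 is achieved at x = 0, y = 6.
Check: 1*0 + 1*6 = 6 <= 6 and 2*0 + 1*6 = 6 <= 11.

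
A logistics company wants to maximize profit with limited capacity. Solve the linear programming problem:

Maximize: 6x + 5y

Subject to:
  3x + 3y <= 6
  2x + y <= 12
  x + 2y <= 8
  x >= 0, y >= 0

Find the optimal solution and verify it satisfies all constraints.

Feasible vertices: (0, 0), (0, 2), (2, 0)
Objective 6x + 5y at each vertex:
  (0, 0): 0
  (0, 2): 10
  (2, 0): 12
Maximum is 12 at (2, 0).
Verify constraints at (x, y) = (2, 0):
  3*2 + 3*0 = 6 <= 6 (active)
  2*2 + 1*0 = 4 <= 12
  1*2 + 2*0 = 2 <= 8
  x = 2 >= 0, y = 0 >= 0. All constraints satisfied.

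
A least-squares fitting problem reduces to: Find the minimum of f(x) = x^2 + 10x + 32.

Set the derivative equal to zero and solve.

f(x) = x^2 + 10x + 32
f'(x) = 2x + (10) = 0
x = -10/2 = -5
f(-5) = 7
Since f''(x) = 2 > 0, this is a minimum.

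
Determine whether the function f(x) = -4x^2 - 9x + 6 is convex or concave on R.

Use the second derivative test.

f(x) = -4x^2 - 9x + 6
f'(x) = -8x - 9
f''(x) = -8
Since f''(x) = -8 < 0 for all x, f is concave on R.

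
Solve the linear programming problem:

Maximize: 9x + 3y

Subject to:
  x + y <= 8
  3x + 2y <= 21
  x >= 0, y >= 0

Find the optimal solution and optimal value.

Feasible vertices: (0, 0), (0, 8), (5, 3), (7, 0)
Objective 9x + 3y at each:
  (0, 0): 0
  (0, 8): 24
  (5, 3): 54
  (7, 0): 63
Maximum is 63 at (7, 0).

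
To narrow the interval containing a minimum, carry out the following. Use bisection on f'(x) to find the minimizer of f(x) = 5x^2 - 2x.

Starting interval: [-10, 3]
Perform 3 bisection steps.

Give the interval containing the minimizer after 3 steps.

Finding critical point of f(x) = 5x^2 - 2x using bisection on f'(x) = 10x + -2.
f'(x) = 0 when x = 1/5.
Starting interval: [-10, 3]
Step 1: mid = -7/2, f'(mid) = -37, new interval = [-7/2, 3]
Step 2: mid = -1/4, f'(mid) = -9/2, new interval = [-1/4, 3]
Step 3: mid = 11/8, f'(mid) = 47/4, new interval = [-1/4, 11/8]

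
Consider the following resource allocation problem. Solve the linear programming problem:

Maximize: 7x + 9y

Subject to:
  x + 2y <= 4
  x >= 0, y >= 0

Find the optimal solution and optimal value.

The feasible region has vertices at [(0, 0), (4, 0), (0, 2)].
Checking objective 7x + 9y at each vertex:
  (0, 0): 7*0 + 9*0 = 0
  (4, 0): 7*4 + 9*0 = 28
  (0, 2): 7*0 + 9*2 = 18
Maximum is 28 at (4, 0).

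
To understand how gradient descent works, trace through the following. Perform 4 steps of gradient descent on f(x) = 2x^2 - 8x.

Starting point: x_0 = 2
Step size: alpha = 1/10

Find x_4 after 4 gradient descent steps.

f(x) = 2x^2 - 8x, f'(x) = 4x + (-8)
Step 1: f'(2) = 0, x_1 = 2 - 1/10 * 0 = 2
Step 2: f'(2) = 0, x_2 = 2 - 1/10 * 0 = 2
Step 3: f'(2) = 0, x_3 = 2 - 1/10 * 0 = 2
Step 4: f'(2) = 0, x_4 = 2 - 1/10 * 0 = 2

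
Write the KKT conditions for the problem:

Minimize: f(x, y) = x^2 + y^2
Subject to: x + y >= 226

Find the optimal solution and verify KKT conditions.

KKT conditions for min x^2 + y^2 s.t. x + y >= 226:
Stationarity: 2x = mu, 2y = mu
So x = y = mu/2.
Complementary slackness: mu*(x + y - 226) = 0
Primal feasibility: x + y >= 226; dual feasibility: mu >= 0
If mu = 0 then x = y = 0, but 0 + 0 < 226 is infeasible, so the constraint is active.
Constraint active: x + y = 2*(mu/2) = 226 => mu = 226
x = y = 113, f = 25538
Verify: stationarity 2*113 = 226 = mu; primal 113 + 113 = 226 >= 226; dual mu = 226 >= 0; complementary slackness 226*(226 - 226) = 0. All KKT conditions hold.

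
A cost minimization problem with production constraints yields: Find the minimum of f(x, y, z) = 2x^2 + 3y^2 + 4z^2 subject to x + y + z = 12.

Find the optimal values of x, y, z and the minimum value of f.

Using Lagrange multipliers on f = 2x^2 + 3y^2 + 4z^2 with constraint x + y + z = 12:
Conditions: 2*2*x = lambda, 2*3*y = lambda, 2*4*z = lambda
So x = lambda/4, y = lambda/6, z = lambda/8
Substituting into constraint: lambda * (13/24) = 12
lambda = 288/13
x = 72/13, y = 48/13, z = 36/13
Minimum value = 1728/13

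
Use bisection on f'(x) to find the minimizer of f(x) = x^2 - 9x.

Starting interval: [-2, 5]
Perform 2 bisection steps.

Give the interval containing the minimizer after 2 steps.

Finding critical point of f(x) = x^2 - 9x using bisection on f'(x) = 2x + -9.
f'(x) = 0 when x = 9/2.
Starting interval: [-2, 5]
Step 1: mid = 3/2, f'(mid) = -6, new interval = [3/2, 5]
Step 2: mid = 13/4, f'(mid) = -5/2, new interval = [13/4, 5]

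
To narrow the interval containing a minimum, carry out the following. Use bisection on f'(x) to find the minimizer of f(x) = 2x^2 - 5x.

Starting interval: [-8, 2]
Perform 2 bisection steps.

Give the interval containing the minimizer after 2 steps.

Finding critical point of f(x) = 2x^2 - 5x using bisection on f'(x) = 4x + -5.
f'(x) = 0 when x = 5/4.
Starting interval: [-8, 2]
Step 1: mid = -3, f'(mid) = -17, new interval = [-3, 2]
Step 2: mid = -1/2, f'(mid) = -7, new interval = [-1/2, 2]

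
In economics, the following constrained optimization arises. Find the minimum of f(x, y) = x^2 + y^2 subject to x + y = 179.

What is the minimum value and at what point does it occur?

Substitute y = 179 - x into f(x,y) = x^2 + y^2:
g(x) = x^2 + (179 - x)^2 = 2x^2 - 358x + 32041
g'(x) = 4x - 358 = 0  =>  x = 179/2
y = 179 - 179/2 = 179/2
Minimum value = (179/2)^2 + (179/2)^2 = 32041/2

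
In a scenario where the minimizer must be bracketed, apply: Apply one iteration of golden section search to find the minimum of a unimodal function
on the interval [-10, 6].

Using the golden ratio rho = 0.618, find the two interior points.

Golden section search on [-10, 6].
Golden ratio rho = 0.618 (approx).
Interior points:
  x_1 = -10 + (1-0.618)*16 = -3.8880
  x_2 = -10 + 0.618*16 = -0.1120
Compare f(x_1) and f(x_2) to determine which subinterval to keep.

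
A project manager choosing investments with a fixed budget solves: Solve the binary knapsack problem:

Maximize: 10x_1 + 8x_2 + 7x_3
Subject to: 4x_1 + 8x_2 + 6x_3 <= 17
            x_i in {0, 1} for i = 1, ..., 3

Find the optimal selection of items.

Items: item 1 (v=10, w=4), item 2 (v=8, w=8), item 3 (v=7, w=6)
Capacity: 17
Checking all 8 subsets (w = total weight, v = total value):
  {}: w = 0, v = 0
  {1}: w = 4, v = 10
  {2}: w = 8, v = 8
  {3}: w = 6, v = 7
  {1, 2}: w = 12, v = 18
  {1, 3}: w = 10, v = 17
  {2, 3}: w = 14, v = 15
  {1, 2, 3}: w = 18 > 17, infeasible
Best feasible subset: items [1, 2]
Total weight: 12 <= 17, total value: 18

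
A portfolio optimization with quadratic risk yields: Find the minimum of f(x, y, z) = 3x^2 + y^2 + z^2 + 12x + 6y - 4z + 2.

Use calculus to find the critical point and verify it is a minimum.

f(x,y,z) = 3x^2 + y^2 + z^2 + 12x + 6y - 4z + 2
df/dx = 6x + (12) = 0 => x = -2
df/dy = 2y + (6) = 0 => y = -3
df/dz = 2z + (-4) = 0 => z = 2
f(-2,-3,2) = 3*(-2)^2 + 1*(-3)^2 + 1*(2)^2 + 12*(-2) + 6*(-3) + -4*(2) + 2 = -23
Hessian is diagonal with entries 6, 2, 2 > 0, confirmed minimum.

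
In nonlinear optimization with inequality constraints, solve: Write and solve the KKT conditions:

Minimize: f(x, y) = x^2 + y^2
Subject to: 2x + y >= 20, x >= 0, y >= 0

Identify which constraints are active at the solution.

KKT conditions for min x^2 + y^2 s.t. 2x + 1y >= 20, x >= 0, y >= 0:
Stationarity: 2x = mu*2 + mu_x, 2y = mu*1 + mu_y, with mu, mu_x, mu_y >= 0
Complementary slackness: mu*(2x + y - 20) = 0, mu_x*x = 0, mu_y*y = 0
(0, 0) is infeasible (2*0 + 1*0 < 20), so if mu = 0 stationarity would force x = mu_x/2 >= 0, y = mu_y/2 >= 0 with mu_x*x = mu_y*y = 0, i.e. x = y = 0: contradiction. Hence mu > 0 and 2x + y = 20 is active.
Try x > 0, y > 0 (so mu_x = mu_y = 0): x = 2*mu/2, y = 1*mu/2
Substitute: 2*(2*mu/2) + 1*(1*mu/2) = 20
  mu*5/2 = 20 => mu = 8
x* = 8 > 0, y* = 4 > 0, consistent with mu_x = mu_y = 0.
f is convex and the constraints are linear, so this KKT point is the global minimum.
f* = 80
Active constraints: 2x + y >= 20 (holds with equality, mu = 8 > 0); x >= 0 and y >= 0 are inactive (mu_x = mu_y = 0).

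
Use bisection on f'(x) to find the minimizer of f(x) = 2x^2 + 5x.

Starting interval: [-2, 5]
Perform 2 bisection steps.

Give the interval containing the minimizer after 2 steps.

Finding critical point of f(x) = 2x^2 + 5x using bisection on f'(x) = 4x + 5.
f'(x) = 0 when x = -5/4.
Starting interval: [-2, 5]
Step 1: mid = 3/2, f'(mid) = 11, new interval = [-2, 3/2]
Step 2: mid = -1/4, f'(mid) = 4, new interval = [-2, -1/4]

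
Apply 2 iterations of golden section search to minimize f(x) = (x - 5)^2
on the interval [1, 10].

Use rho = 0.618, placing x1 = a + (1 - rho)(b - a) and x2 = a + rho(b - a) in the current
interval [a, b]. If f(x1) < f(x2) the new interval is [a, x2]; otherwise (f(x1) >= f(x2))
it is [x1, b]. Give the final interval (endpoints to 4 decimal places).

Golden section search for min of f(x) = (x - 5)^2 on [1, 10].
Each step: x1 = a + (1 - rho)(b - a), x2 = a + rho(b - a); if f(x1) < f(x2) keep [a, x2], otherwise keep [x1, b].
Step 1: [1.0000, 10.0000], x1=4.4380 (f=0.3158), x2=6.5620 (f=2.4398); f(x1) < f(x2) => keep [1.0000, 6.5620]
Step 2: [1.0000, 6.5620], x1=3.1247 (f=3.5168), x2=4.4373 (f=0.3166); f(x1) > f(x2) => keep [3.1247, 6.5620]
Final interval: [3.1247, 6.5620]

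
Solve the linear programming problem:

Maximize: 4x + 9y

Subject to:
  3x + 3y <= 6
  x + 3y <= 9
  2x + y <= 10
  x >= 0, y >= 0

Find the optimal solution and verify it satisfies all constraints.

Feasible vertices: (0, 0), (0, 2), (2, 0)
Objective 4x + 9y at each vertex:
  (0, 0): 0
  (0, 2): 18
  (2, 0): 8
Maximum is 18 at (0, 2).
Verify constraints at (x, y) = (0, 2):
  3*0 + 3*2 = 6 <= 6 (active)
  1*0 + 3*2 = 6 <= 9
  2*0 + 1*2 = 2 <= 10
  x = 0 >= 0, y = 2 >= 0. All constraints satisfied.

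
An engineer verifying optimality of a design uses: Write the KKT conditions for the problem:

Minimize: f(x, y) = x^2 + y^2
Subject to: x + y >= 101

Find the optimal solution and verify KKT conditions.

KKT conditions for min x^2 + y^2 s.t. x + y >= 101:
Stationarity: 2x = mu, 2y = mu
So x = y = mu/2.
Complementary slackness: mu*(x + y - 101) = 0
Primal feasibility: x + y >= 101; dual feasibility: mu >= 0
If mu = 0 then x = y = 0, but 0 + 0 < 101 is infeasible, so the constraint is active.
Constraint active: x + y = 2*(mu/2) = 101 => mu = 101
x = y = 101/2, f = 10201/2
Verify: stationarity 2*(101/2) = 101 = mu; primal 101/2 + 101/2 = 101 >= 101; dual mu = 101 >= 0; complementary slackness 101*(101 - 101) = 0. All KKT conditions hold.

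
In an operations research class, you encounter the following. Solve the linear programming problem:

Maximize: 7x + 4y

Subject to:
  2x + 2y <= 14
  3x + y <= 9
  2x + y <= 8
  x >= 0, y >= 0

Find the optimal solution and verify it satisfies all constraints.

Feasible vertices: (0, 0), (0, 7), (1, 6), (3, 0)
Objective 7x + 4y at each vertex:
  (0, 0): 0
  (0, 7): 28
  (1, 6): 31
  (3, 0): 21
Maximum is 31 at (1, 6).
Verify constraints at (x, y) = (1, 6):
  2*1 + 2*6 = 14 <= 14 (active)
  3*1 + 1*6 = 9 <= 9 (active)
  2*1 + 1*6 = 8 <= 8 (active)
  x = 1 >= 0, y = 6 >= 0. All constraints satisfied.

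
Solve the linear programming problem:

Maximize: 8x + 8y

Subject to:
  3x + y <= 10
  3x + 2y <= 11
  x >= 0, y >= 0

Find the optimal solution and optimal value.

Feasible vertices: (0, 0), (0, 11/2), (3, 1), (10/3, 0)
Objective 8x + 8y at each:
  (0, 0): 0
  (0, 11/2): 44
  (3, 1): 32
  (10/3, 0): 80/3
Maximum is 44 at (0, 11/2).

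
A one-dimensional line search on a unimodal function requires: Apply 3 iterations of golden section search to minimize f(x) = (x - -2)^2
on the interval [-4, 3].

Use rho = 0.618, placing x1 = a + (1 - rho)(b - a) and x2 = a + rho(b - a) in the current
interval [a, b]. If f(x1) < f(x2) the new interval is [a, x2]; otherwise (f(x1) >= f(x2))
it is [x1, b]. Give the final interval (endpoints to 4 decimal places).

Golden section search for min of f(x) = (x - -2)^2 on [-4, 3].
Each step: x1 = a + (1 - rho)(b - a), x2 = a + rho(b - a); if f(x1) < f(x2) keep [a, x2], otherwise keep [x1, b].
Step 1: [-4.0000, 3.0000], x1=-1.3260 (f=0.4543), x2=0.3260 (f=5.4103); f(x1) < f(x2) => keep [-4.0000, 0.3260]
Step 2: [-4.0000, 0.3260], x1=-2.3475 (f=0.1207), x2=-1.3265 (f=0.4536); f(x1) < f(x2) => keep [-4.0000, -1.3265]
Step 3: [-4.0000, -1.3265], x1=-2.9787 (f=0.9579), x2=-2.3478 (f=0.1210); f(x1) > f(x2) => keep [-2.9787, -1.3265]
Final interval: [-2.9787, -1.3265]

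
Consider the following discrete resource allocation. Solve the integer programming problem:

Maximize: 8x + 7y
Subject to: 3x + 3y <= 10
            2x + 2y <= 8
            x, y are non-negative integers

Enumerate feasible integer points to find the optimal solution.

Constraint 1: 3x + 3y <= 10
Constraint 2: 2x + 2y <= 8
Feasible x range (need y >= 0): 0 <= x <= min(10/3, 8/2) => x in {0, ..., 3}.
Enumerate feasible integer points row by row (the coefficient of y is 7 > 0, so for each x the largest feasible y gives the best value):
  x = 0: y <= min((10 - 3*0)/3, (8 - 2*0)/2) => y in {0, ..., 3}; best 8*0 + 7*3 = 21
  x = 1: y <= min((10 - 3*1)/3, (8 - 2*1)/2) => y in {0, ..., 2}; best 8*1 + 7*2 = 22
  x = 2: y <= min((10 - 3*2)/3, (8 - 2*2)/2) => y in {0, ..., 1}; best 8*2 + 7*1 = 23
  x = 3: y <= min((10 - 3*3)/3, (8 - 2*3)/2) => y in {0}; best 8*3 + 7*0 = 24
The maximum 8x + 7y = 24 is achieved at x = 3, y = 0.
Check: 3*3 + 3*0 = 9 <= 10 and 2*3 + 2*0 = 6 <= 8.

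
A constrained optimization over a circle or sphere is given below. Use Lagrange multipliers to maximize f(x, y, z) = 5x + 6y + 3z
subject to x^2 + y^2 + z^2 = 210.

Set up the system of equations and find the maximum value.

Lagrange conditions: 5 = 2*lambda*x, 6 = 2*lambda*y, 3 = 2*lambda*z
So x:5 = y:6 = z:3, i.e. x = 5t, y = 6t, z = 3t
Constraint: t^2*(5^2 + 6^2 + 3^2) = 210
  t^2 * 70 = 210  =>  t = sqrt(3)
Maximum = 5*5t + 6*6t + 3*3t = 70*sqrt(3) = sqrt(14700)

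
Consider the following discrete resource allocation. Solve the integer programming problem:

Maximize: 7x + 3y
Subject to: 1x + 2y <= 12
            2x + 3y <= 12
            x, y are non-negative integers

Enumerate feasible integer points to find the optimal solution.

Constraint 1: 1x + 2y <= 12
Constraint 2: 2x + 3y <= 12
Feasible x range (need y >= 0): 0 <= x <= min(12/1, 12/2) => x in {0, ..., 6}.
Enumerate feasible integer points row by row (the coefficient of y is 3 > 0, so for each x the largest feasible y gives the best value):
  x = 0: y <= min((12 - 1*0)/2, (12 - 2*0)/3) => y in {0, ..., 4}; best 7*0 + 3*4 = 12
  x = 1: y <= min((12 - 1*1)/2, (12 - 2*1)/3) => y in {0, ..., 3}; best 7*1 + 3*3 = 16
  x = 2: y <= min((12 - 1*2)/2, (12 - 2*2)/3) => y in {0, ..., 2}; best 7*2 + 3*2 = 20
  x = 3: y <= min((12 - 1*3)/2, (12 - 2*3)/3) => y in {0, ..., 2}; best 7*3 + 3*2 = 27
  x = 4: y <= min((12 - 1*4)/2, (12 - 2*4)/3) => y in {0, ..., 1}; best 7*4 + 3*1 = 31
  x = 5: y <= min((12 - 1*5)/2, (12 - 2*5)/3) => y in {0}; best 7*5 + 3*0 = 35
  x = 6: y <= min((12 - 1*6)/2, (12 - 2*6)/3) => y in {0}; best 7*6 + 3*0 = 42
The maximum 7x + 3y = 42 is achieved at x = 6, y = 0.
Check: 1*6 + 2*0 = 6 <= 12 and 2*6 + 3*0 = 12 <= 12.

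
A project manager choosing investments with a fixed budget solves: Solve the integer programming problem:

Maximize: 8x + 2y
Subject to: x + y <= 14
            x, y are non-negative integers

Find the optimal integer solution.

Objective: 8x + 2y, constraint: x + y <= 14
Coefficient of x is 8 >= coefficient of y is 2, so allocate the entire budget to x.
Optimal: x = 14, y = 0, value = 112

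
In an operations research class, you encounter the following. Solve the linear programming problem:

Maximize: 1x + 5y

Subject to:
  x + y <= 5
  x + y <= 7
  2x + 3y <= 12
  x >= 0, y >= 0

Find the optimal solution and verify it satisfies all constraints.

Feasible vertices: (0, 0), (0, 4), (3, 2), (5, 0)
Objective 1x + 5y at each vertex:
  (0, 0): 0
  (0, 4): 20
  (3, 2): 13
  (5, 0): 5
Maximum is 20 at (0, 4).
Verify constraints at (x, y) = (0, 4):
  1*0 + 1*4 = 4 <= 5
  1*0 + 1*4 = 4 <= 7
  2*0 + 3*4 = 12 <= 12 (active)
  x = 0 >= 0, y = 4 >= 0. All constraints satisfied.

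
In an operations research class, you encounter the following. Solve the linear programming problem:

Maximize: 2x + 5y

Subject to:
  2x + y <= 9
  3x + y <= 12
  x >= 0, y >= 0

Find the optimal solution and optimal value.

Feasible vertices: (0, 0), (0, 9), (3, 3), (4, 0)
Objective 2x + 5y at each:
  (0, 0): 0
  (0, 9): 45
  (3, 3): 21
  (4, 0): 8
Maximum is 45 at (0, 9).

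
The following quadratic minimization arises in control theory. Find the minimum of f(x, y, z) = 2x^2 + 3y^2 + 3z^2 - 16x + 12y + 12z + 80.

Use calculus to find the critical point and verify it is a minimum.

f(x,y,z) = 2x^2 + 3y^2 + 3z^2 - 16x + 12y + 12z + 80
df/dx = 4x + (-16) = 0 => x = 4
df/dy = 6y + (12) = 0 => y = -2
df/dz = 6z + (12) = 0 => z = -2
f(4,-2,-2) = 2*(4)^2 + 3*(-2)^2 + 3*(-2)^2 + -16*(4) + 12*(-2) + 12*(-2) + 80 = 24
Hessian is diagonal with entries 4, 6, 6 > 0, confirmed minimum.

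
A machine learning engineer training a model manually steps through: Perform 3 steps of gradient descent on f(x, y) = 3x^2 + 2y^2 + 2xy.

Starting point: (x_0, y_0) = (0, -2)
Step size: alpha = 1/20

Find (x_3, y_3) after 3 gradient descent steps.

f(x,y) = 3x^2 + 2y^2 + 2xy
grad_x = 6x + 2y, grad_y = 4y + 2x
Step 1: grad = (-4, -8), (1/5, -8/5)
Step 2: grad = (-2, -6), (3/10, -13/10)
Step 3: grad = (-4/5, -23/5), (17/50, -107/100)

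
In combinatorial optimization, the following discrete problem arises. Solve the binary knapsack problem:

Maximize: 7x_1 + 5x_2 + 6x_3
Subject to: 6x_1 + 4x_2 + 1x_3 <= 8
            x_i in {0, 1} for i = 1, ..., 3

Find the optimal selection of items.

Items: item 1 (v=7, w=6), item 2 (v=5, w=4), item 3 (v=6, w=1)
Capacity: 8
Checking all 8 subsets (w = total weight, v = total value):
  {}: w = 0, v = 0
  {1}: w = 6, v = 7
  {2}: w = 4, v = 5
  {3}: w = 1, v = 6
  {1, 2}: w = 10 > 8, infeasible
  {1, 3}: w = 7, v = 13
  {2, 3}: w = 5, v = 11
  {1, 2, 3}: w = 11 > 8, infeasible
Best feasible subset: items [1, 3]
Total weight: 7 <= 8, total value: 13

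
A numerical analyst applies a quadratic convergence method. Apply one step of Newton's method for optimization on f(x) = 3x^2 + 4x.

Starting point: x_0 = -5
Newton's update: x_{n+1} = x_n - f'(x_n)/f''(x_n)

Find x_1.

f(x) = 3x^2 + 4x
f'(x) = 6x + (4), f''(x) = 6
Newton step: x_1 = x_0 - f'(x_0)/f''(x_0)
f'(-5) = -26
x_1 = -5 - -26/6 = -2/3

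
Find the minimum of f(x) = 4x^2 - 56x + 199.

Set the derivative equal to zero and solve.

f(x) = 4x^2 - 56x + 199
f'(x) = 8x + (-56) = 0
x = 56/8 = 7
f(7) = 3
Since f''(x) = 8 > 0, this is a minimum.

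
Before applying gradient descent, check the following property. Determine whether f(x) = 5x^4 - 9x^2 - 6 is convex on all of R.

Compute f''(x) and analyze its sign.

f(x) = 5x^4 - 9x^2 - 6
f'(x) = 20x^3 + -18x
f''(x) = 60x^2 + -18
f''(0) = -18 < 0, so not convex near x = 0
Therefore, f is not globally convex on R.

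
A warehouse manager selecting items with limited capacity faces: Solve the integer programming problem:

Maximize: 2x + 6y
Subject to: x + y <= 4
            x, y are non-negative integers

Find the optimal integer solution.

Objective: 2x + 6y, constraint: x + y <= 4
Coefficient of y is 6 > coefficient of x is 2, so allocate the entire budget to y.
Optimal: x = 0, y = 4, value = 24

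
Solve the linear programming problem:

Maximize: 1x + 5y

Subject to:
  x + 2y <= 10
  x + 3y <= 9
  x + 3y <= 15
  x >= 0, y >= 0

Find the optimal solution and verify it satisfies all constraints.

Feasible vertices: (0, 0), (0, 3), (9, 0)
Objective 1x + 5y at each vertex:
  (0, 0): 0
  (0, 3): 15
  (9, 0): 9
Maximum is 15 at (0, 3).
Verify constraints at (x, y) = (0, 3):
  1*0 + 2*3 = 6 <= 10
  1*0 + 3*3 = 9 <= 9 (active)
  1*0 + 3*3 = 9 <= 15
  x = 0 >= 0, y = 3 >= 0. All constraints satisfied.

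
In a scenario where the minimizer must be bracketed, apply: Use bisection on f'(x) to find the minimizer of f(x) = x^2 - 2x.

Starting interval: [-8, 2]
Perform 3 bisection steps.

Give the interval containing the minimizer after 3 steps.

Finding critical point of f(x) = x^2 - 2x using bisection on f'(x) = 2x + -2.
f'(x) = 0 when x = 1.
Starting interval: [-8, 2]
Step 1: mid = -3, f'(mid) = -8, new interval = [-3, 2]
Step 2: mid = -1/2, f'(mid) = -3, new interval = [-1/2, 2]
Step 3: mid = 3/4, f'(mid) = -1/2, new interval = [3/4, 2]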